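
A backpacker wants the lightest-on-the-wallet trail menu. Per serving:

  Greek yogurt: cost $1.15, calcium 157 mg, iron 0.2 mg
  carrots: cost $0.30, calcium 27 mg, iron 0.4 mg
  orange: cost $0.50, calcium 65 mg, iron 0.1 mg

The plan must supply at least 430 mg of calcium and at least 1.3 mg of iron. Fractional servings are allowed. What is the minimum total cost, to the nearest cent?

$3.36

Check every corner: each single food scaled to meet both minima, and each pair solved so both constraints bind.
Greek yogurt only: max(430/157, 1.3/0.2) = 6.5 servings → $7.47.
carrots only: max(430/27, 1.3/0.4) = 15.93 servings → $4.78.
orange only: max(430/65, 1.3/0.1) = 13 servings → $6.50.
Greek yogurt + carrots with both tight: 2.385 servings and 2.057 servings → $3.36.
Greek yogurt + orange: intersection lies outside the first quadrant.
carrots + orange with both tight: 1.781 servings and 5.876 servings → $3.47.
So the least-cost plan costs $3.36.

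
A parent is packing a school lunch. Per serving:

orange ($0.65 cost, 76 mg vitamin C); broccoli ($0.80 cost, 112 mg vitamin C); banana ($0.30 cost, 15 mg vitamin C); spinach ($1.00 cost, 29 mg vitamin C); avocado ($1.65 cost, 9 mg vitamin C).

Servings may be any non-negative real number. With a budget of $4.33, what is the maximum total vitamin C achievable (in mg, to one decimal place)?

Vitamin C per dollar: broccoli 140, orange 116.9, banana 50, spinach 29, avocado 5.455.
With no serving limits, spend the whole cost allowance on broccoli: $4.33 / $0.80 × 112 mg = 606.2 mg.

606.2 mg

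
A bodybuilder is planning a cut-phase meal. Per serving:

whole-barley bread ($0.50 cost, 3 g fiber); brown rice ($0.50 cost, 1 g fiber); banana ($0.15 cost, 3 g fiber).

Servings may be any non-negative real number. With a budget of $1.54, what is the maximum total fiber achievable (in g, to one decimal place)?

30.8 g

Fiber per dollar: banana 20, whole-barley bread 6, brown rice 2.
With no serving limits, spend the whole cost allowance on banana: $1.54 / $0.15 × 3 g = 30.8 g.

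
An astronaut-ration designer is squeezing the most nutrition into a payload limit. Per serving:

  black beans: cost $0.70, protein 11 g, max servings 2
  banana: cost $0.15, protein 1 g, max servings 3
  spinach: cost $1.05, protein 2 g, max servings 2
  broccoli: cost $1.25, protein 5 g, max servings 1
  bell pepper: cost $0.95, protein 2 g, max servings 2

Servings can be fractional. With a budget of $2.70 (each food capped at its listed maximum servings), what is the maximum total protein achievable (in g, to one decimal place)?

Protein per dollar: black beans 15.71, banana 6.667, broccoli 4, bell pepper 2.105, spinach 1.905.
Take 2 servings of black beans: spends $1.40, +22.0 g protein (running total 22.0 g).
Take 3 servings of banana: spends $0.45, +3.0 g protein (running total 25.0 g).
Take 0.68 servings of broccoli: spends $0.85, +3.4 g protein (running total 28.4 g).
Greedy by best ratio exhausts the cost allowance optimally: 28.4 g.

28.4 g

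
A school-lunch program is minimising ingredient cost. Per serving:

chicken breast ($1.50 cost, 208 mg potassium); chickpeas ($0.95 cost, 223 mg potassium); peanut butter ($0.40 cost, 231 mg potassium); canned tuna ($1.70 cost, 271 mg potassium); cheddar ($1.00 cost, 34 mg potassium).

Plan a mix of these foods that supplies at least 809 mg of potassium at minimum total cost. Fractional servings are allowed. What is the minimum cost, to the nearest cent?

Cost per mg of potassium: peanut butter $0.0017, chickpeas $0.0043, canned tuna $0.0063, chicken breast $0.0072, cheddar $0.0294.
With no serving limits, use only peanut butter: 809 mg / 231 mg = 3.502 servings × $0.40 = $1.40.

$1.40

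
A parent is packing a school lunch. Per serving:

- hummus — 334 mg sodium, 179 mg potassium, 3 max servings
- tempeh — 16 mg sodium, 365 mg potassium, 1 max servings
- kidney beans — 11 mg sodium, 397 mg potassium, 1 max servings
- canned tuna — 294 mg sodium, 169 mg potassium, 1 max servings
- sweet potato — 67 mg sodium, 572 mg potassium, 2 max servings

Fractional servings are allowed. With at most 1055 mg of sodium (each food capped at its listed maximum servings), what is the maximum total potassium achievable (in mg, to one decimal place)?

2396.6 mg

Potassium per mg sodium: kidney beans 36.09, tempeh 22.81, sweet potato 8.537, canned tuna 0.5748, hummus 0.5359.
Take 1 serving of kidney beans: uses 11 mg sodium, +397.0 mg potassium (running total 397.0 mg).
Take 1 serving of tempeh: uses 16 mg sodium, +365.0 mg potassium (running total 762.0 mg).
Take 2 servings of sweet potato: uses 134 mg sodium, +1144.0 mg potassium (running total 1906.0 mg).
Take 1 serving of canned tuna: uses 294 mg sodium, +169.0 mg potassium (running total 2075.0 mg).
Take 1.796 servings of hummus: uses 600 mg sodium, +321.6 mg potassium (running total 2396.6 mg).
Filling greedily by potassium-per-mg sodium is optimal for one linear limit, giving 2396.6 mg.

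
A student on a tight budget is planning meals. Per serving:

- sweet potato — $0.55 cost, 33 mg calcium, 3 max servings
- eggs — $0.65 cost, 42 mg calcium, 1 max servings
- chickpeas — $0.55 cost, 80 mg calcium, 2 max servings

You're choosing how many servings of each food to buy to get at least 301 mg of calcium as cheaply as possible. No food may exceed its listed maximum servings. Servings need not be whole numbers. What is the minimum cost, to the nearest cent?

Cost per mg of calcium: chickpeas $0.0069, eggs $0.0155, sweet potato $0.0167.
Take 2 servings of chickpeas: +160.0 mg calcium for $1.10 (total $1.10, still need 141.0 mg).
Take 1 serving of eggs: +42.0 mg calcium for $0.65 (total $1.75, still need 99.0 mg).
Take 3 servings of sweet potato: +99.0 mg calcium for $1.65 (total $3.40, still need 0.0 mg).
Greedy by cheapest-per-mg is optimal for a single linear constraint, so the minimum cost is $3.40.

$3.40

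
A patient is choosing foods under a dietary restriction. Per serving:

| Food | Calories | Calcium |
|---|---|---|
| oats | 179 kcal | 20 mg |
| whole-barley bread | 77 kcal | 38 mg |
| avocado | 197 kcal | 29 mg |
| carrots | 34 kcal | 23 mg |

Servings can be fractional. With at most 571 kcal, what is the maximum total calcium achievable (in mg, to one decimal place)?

386.3 mg

Calcium per kcal: carrots 0.6765, whole-barley bread 0.4935, avocado 0.1472, oats 0.1117.
With no serving limits, spend the whole calories allowance on carrots: 571 kcal / 34 kcal × 23 mg = 386.3 mg.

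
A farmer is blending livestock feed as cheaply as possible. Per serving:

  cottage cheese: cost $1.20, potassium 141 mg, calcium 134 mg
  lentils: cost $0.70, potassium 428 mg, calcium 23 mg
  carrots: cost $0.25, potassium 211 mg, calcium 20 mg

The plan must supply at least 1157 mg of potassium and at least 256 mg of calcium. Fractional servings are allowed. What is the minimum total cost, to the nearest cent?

At the optimum either one food covers both requirements or two foods hit both targets exactly; no other combination can be cheaper.
cottage cheese only: max(1157/141, 256/134) = 8.206 servings → $9.85.
lentils only: max(1157/428, 256/23) = 11.13 servings → $7.79.
carrots only: max(1157/211, 256/20) = 12.8 servings → $3.20.
cottage cheese + lentils with both tight: 1.533 servings and 2.198 servings → $3.38.
cottage cheese + carrots with both tight: 1.213 servings and 4.673 servings → $2.62.
lentils + carrots: intersection lies outside the first quadrant.
The minimum over all feasible corners is $2.62.

$2.62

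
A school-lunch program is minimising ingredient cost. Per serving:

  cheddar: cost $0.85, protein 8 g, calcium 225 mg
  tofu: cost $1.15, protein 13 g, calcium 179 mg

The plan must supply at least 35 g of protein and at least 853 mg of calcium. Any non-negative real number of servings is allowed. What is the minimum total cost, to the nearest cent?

$3.56

An LP optimum is at a vertex; with two nutrient constraints at most two foods are used. Check each candidate.
cheddar only: max(35/8, 853/225) = 4.375 servings → $3.72.
tofu only: max(35/13, 853/179) = 4.765 servings → $5.48.
cheddar + tofu with both tight: 3.231 servings and 0.704 servings → $3.56.
So the least-cost plan costs $3.56.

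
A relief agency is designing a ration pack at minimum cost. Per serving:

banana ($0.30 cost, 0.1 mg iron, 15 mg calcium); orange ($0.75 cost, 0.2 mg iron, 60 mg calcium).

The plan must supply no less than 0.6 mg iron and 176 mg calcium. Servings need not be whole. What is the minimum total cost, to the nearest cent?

Check every corner: each single food scaled to meet both minima, and each pair solved so both constraints bind.
banana only: max(0.6/0.1, 176/15) = 11.73 servings → $3.52.
orange only: max(0.6/0.2, 176/60) = 3 servings → $2.25.
banana + orange with both tight: 0.2667 servings and 2.867 servings → $2.23.
The minimum over all feasible corners is $2.23.

$2.23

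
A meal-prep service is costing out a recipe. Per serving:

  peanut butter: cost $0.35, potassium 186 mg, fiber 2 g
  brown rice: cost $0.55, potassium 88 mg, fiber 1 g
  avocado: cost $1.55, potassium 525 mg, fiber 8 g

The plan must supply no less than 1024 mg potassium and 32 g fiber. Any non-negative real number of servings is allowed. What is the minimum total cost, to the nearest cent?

This is a tiny linear program; its minimum lies at a vertex of the feasible set. List the vertices and price them.
peanut butter only: max(1024/186, 32/2) = 16 servings → $5.60.
brown rice only: max(1024/88, 32/1) = 32 servings → $17.60.
avocado only: max(1024/525, 32/8) = 4 servings → $6.20.
peanut butter + brown rice: the both-tight solution has a negative serving — not a feasible corner.
peanut butter + avocado: intersection lies outside the first quadrant.
brown rice + avocado: intersection lies outside the first quadrant.
The minimum over all feasible corners is $5.60.

$5.60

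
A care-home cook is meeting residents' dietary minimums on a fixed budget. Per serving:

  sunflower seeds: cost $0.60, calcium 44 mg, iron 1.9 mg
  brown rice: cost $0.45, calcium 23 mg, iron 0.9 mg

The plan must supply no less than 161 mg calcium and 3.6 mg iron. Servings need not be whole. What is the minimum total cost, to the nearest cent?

This is a tiny linear program; its minimum lies at a vertex of the feasible set. List the vertices and price them.
sunflower seeds only: max(161/44, 3.6/1.9) = 3.659 servings → $2.20.
brown rice only: max(161/23, 3.6/0.9) = 7 servings → $3.15.
sunflower seeds + brown rice: the both-tight solution has a negative serving — not a feasible corner.
The minimum over all feasible corners is $2.20.

$2.20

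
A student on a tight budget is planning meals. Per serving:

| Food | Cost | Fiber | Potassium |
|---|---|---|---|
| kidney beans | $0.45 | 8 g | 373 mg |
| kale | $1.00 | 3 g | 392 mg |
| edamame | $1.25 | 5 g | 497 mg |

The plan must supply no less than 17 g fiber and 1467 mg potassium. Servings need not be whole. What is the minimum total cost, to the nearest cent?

The cheapest plan sits at a corner of the feasible region — with two constraints it uses at most two foods.
kidney beans only: max(17/8, 1467/373) = 3.933 servings → $1.77.
kale only: max(17/3, 1467/392) = 5.667 servings → $5.67.
edamame only: max(17/5, 1467/497) = 3.4 servings → $4.25.
kidney beans + kale with both tight: 1.122 servings and 2.675 servings → $3.18.
kidney beans + edamame with both tight: 0.5277 servings and 2.556 servings → $3.43.
kale + edamame with both targets exact would need a negative amount; discard.
Cheapest feasible corner: $1.77.

$1.77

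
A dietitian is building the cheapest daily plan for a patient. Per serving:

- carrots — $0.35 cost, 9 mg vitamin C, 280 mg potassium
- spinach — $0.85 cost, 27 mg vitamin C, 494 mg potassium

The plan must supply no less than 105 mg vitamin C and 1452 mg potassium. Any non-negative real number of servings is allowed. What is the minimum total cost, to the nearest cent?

$3.31

A basic optimal solution has at most two foods positive. Try each food alone and each pair with both targets met exactly.
carrots only: max(105/9, 1452/280) = 11.67 servings → $4.08.
spinach only: max(105/27, 1452/494) = 3.889 servings → $3.31.
carrots + spinach with both targets exact would need a negative amount; discard.
Cheapest feasible corner: $3.31.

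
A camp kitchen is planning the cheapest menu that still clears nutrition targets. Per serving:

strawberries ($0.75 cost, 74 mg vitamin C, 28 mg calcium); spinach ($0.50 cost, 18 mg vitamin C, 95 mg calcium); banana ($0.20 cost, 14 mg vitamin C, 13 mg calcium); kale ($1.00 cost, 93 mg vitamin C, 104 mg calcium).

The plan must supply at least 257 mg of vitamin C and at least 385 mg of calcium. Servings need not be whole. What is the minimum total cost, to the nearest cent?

The cheapest plan sits at a corner of the feasible region — with two constraints it uses at most two foods.
strawberries only: max(257/74, 385/28) = 13.75 servings → $10.31.
spinach only: max(257/18, 385/95) = 14.28 servings → $7.14.
banana only: max(257/14, 385/13) = 29.62 servings → $5.92.
kale only: max(257/93, 385/104) = 3.702 servings → $3.70.
strawberries + spinach with both tight: 2.679 servings and 3.263 servings → $3.64.
strawberries + banana: intersection lies outside the first quadrant.
strawberries + kale: intersection lies outside the first quadrant.
spinach + banana with both tight: 1.87 servings and 15.95 servings → $4.13.
spinach + kale with both tight: 1.304 servings and 2.511 servings → $3.16.
banana + kale: the both-tight solution has a negative serving — not a feasible corner.
So the least-cost plan costs $3.16.

$3.16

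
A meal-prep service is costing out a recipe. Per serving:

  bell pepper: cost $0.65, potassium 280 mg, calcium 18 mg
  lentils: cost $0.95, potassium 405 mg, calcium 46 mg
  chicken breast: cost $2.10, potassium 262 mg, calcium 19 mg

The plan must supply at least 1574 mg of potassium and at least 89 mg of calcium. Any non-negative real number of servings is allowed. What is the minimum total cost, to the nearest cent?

The cheapest plan sits at a corner of the feasible region — with two constraints it uses at most two foods.
bell pepper only: max(1574/280, 89/18) = 5.621 servings → $3.65.
lentils only: max(1574/405, 89/46) = 3.886 servings → $3.69.
chicken breast only: max(1574/262, 89/19) = 6.008 servings → $12.62.
bell pepper + lentils: the both-tight solution has a negative serving — not a feasible corner.
bell pepper + chicken breast with both targets exact would need a negative amount; discard.
lentils + chicken breast: intersection lies outside the first quadrant.
So the least-cost plan costs $3.65.

$3.65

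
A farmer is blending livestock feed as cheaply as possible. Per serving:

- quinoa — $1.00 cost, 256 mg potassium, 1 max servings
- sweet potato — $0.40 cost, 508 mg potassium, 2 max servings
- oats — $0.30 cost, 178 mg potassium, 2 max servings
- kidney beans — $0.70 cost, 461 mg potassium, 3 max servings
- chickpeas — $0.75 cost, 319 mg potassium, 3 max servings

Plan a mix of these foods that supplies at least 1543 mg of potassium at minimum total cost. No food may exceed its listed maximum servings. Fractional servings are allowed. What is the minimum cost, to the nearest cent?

Cost per mg of potassium: sweet potato $0.0008, kidney beans $0.0015, oats $0.0017, chickpeas $0.0024, quinoa $0.0039.
Take 2 servings of sweet potato: +1016.0 mg potassium for $0.80 (total $0.80, still need 527.0 mg).
Take 1.143 servings of kidney beans: +527.0 mg potassium for $0.80 (total $1.60, still need 0.0 mg).
Greedy by cheapest-per-mg is optimal for a single linear constraint, so the minimum cost is $1.60.

$1.60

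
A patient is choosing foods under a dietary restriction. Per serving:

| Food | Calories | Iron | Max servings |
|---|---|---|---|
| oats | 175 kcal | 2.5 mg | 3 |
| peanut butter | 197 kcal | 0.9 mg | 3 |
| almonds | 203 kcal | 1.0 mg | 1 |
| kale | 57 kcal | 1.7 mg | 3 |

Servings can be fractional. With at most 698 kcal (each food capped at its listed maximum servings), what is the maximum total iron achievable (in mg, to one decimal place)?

12.6 mg

Iron per kcal: kale 0.02982, oats 0.01429, almonds 0.004926, peanut butter 0.004569.
Take 3 servings of kale: uses 171 kcal, +5.1 mg iron (running total 5.1 mg).
Take 3 servings of oats: uses 525 kcal, +7.5 mg iron (running total 12.6 mg).
Take 0.009852 servings of almonds: uses 2 kcal, +0.0 mg iron (running total 12.6 mg).
Greedy by best ratio exhausts the calories allowance optimally: 12.6 mg.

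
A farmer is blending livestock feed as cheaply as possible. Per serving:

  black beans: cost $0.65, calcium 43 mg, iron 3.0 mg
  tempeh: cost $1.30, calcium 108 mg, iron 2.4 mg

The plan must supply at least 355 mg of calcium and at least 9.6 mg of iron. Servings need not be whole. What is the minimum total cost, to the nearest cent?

$4.38

Minimising a linear cost over {calcium ≥ 355, iron ≥ 9.6, servings ≥ 0} — the optimum is at a vertex, using one or two foods.
black beans only: max(355/43, 9.6/3.0) = 8.256 servings → $5.37.
tempeh only: max(355/108, 9.6/2.4) = 4 servings → $5.20.
black beans + tempeh with both tight: 0.837 servings and 2.954 servings → $4.38.
The minimum over all feasible corners is $4.38.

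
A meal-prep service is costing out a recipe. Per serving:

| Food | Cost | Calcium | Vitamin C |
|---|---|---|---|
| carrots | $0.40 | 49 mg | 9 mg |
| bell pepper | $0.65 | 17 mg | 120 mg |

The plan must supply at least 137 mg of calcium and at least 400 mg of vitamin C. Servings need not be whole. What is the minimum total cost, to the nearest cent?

$2.76

For a min-cost LP with two ≥-constraints, a basic feasible solution has at most two positive variables.
carrots only: max(137/49, 400/9) = 44.44 servings → $17.78.
bell pepper only: max(137/17, 400/120) = 8.059 servings → $5.24.
carrots + bell pepper with both tight: 1.683 servings and 3.207 servings → $2.76.
Cheapest feasible corner: $2.76.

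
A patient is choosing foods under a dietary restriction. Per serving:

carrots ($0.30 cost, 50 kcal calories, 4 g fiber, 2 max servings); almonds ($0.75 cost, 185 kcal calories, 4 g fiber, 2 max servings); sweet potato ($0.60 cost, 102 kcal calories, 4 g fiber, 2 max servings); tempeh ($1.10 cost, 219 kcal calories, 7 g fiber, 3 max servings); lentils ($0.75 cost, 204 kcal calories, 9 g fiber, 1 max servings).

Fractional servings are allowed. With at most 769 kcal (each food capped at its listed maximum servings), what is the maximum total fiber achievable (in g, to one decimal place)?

Fiber per kcal: carrots 0.08, lentils 0.04412, sweet potato 0.03922, tempeh 0.03196, almonds 0.02162.
Take 2 servings of carrots: uses 100 kcal, +8.0 g fiber (running total 8.0 g).
Take 1 serving of lentils: uses 204 kcal, +9.0 g fiber (running total 17.0 g).
Take 2 servings of sweet potato: uses 204 kcal, +8.0 g fiber (running total 25.0 g).
Take 1.192 servings of tempeh: uses 261 kcal, +8.3 g fiber (running total 33.3 g).
Greedy by best ratio exhausts the calories allowance optimally: 33.3 g.

33.3 g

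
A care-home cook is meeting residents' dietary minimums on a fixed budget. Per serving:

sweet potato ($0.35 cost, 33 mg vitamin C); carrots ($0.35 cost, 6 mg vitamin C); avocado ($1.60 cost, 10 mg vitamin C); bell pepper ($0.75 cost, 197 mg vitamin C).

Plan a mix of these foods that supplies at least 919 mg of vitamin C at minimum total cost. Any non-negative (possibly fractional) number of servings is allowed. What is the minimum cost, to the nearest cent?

Cost per mg of vitamin C: bell pepper $0.0038, sweet potato $0.0106, carrots $0.0583, avocado $0.1600.
With no serving limits, use only bell pepper: 919 mg / 197 mg = 4.665 servings × $0.75 = $3.50.

$3.50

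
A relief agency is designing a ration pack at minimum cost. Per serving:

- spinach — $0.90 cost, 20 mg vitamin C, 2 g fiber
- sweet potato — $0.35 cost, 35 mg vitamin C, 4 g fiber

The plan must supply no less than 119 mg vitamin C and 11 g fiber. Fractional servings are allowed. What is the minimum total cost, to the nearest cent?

This is a tiny linear program; its minimum lies at a vertex of the feasible set. List the vertices and price them.
spinach only: max(119/20, 11/2) = 5.95 servings → $5.36.
sweet potato only: max(119/35, 11/4) = 3.4 servings → $1.19.
spinach + sweet potato: intersection lies outside the first quadrant.
So the least-cost plan costs $1.19.

$1.19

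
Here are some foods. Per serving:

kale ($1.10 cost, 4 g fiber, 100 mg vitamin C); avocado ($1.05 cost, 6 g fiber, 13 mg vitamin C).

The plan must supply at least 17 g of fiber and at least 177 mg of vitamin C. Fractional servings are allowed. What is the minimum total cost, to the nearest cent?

This is a tiny linear program; its minimum lies at a vertex of the feasible set. List the vertices and price them.
kale only: max(17/4, 177/100) = 4.25 servings → $4.67.
avocado only: max(17/6, 177/13) = 13.62 servings → $14.30.
kale + avocado with both tight: 1.535 servings and 1.81 servings → $3.59.
Cheapest feasible corner: $3.59.

$3.59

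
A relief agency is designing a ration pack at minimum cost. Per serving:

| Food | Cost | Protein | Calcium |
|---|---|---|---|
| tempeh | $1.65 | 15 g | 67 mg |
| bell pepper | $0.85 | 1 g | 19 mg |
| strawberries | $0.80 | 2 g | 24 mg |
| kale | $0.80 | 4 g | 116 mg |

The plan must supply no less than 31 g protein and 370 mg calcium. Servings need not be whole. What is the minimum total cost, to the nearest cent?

$4.26

Compare the cost at each extreme point of the feasible region.
tempeh only: max(31/15, 370/67) = 5.522 servings → $9.11.
bell pepper only: max(31/1, 370/19) = 31 servings → $26.35.
strawberries only: max(31/2, 370/24) = 15.5 servings → $12.40.
kale only: max(31/4, 370/116) = 7.75 servings → $6.20.
tempeh + bell pepper with both tight: 1.005 servings and 15.93 servings → $15.20.
tempeh + strawberries with both tight: 0.0177 servings and 15.37 servings → $12.32.
tempeh + kale with both tight: 1.438 servings and 2.359 servings → $4.26.
bell pepper + strawberries with both targets exact would need a negative amount; discard.
bell pepper + kale: intersection lies outside the first quadrant.
strawberries + kale with both targets exact would need a negative amount; discard.
Cheapest feasible corner: $4.26.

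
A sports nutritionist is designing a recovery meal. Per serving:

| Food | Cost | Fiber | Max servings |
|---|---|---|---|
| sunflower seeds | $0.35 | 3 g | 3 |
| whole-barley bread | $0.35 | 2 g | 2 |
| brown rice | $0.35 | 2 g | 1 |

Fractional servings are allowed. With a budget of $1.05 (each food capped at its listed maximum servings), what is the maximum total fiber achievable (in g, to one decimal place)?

Fiber per dollar: sunflower seeds 8.571, whole-barley bread 5.714, brown rice 5.714.
Take 3 servings of sunflower seeds: spends $1.05, +9.0 g fiber (running total 9.0 g).
Greedy by best ratio exhausts the cost allowance optimally: 9.0 g.

9.0 g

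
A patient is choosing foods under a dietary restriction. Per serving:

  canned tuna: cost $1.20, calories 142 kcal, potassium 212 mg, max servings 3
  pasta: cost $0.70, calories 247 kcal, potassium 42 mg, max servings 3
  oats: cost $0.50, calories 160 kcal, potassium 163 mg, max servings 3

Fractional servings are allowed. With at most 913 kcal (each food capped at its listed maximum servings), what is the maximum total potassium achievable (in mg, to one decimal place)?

Potassium per kcal: canned tuna 1.493, oats 1.019, pasta 0.17.
Take 3 servings of canned tuna: uses 426 kcal, +636.0 mg potassium (running total 636.0 mg).
Take 3 servings of oats: uses 480 kcal, +489.0 mg potassium (running total 1125.0 mg).
Take 0.02834 servings of pasta: uses 7 kcal, +1.2 mg potassium (running total 1126.2 mg).
Greedy by best ratio exhausts the calories allowance optimally: 1126.2 mg.

1126.2 mg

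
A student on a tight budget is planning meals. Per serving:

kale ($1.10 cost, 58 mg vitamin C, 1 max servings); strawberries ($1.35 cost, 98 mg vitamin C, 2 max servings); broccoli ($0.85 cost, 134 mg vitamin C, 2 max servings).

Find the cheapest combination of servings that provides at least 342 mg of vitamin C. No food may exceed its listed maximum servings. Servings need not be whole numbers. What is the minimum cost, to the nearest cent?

Cost per mg of vitamin C: broccoli $0.0063, strawberries $0.0138, kale $0.0190.
Take 2 servings of broccoli: +268.0 mg vitamin C for $1.70 (total $1.70, still need 74.0 mg).
Take 0.7551 servings of strawberries: +74.0 mg vitamin C for $1.02 (total $2.72, still need 0.0 mg).
Greedy by cheapest-per-mg is optimal for a single linear constraint, so the minimum cost is $2.72.

$2.72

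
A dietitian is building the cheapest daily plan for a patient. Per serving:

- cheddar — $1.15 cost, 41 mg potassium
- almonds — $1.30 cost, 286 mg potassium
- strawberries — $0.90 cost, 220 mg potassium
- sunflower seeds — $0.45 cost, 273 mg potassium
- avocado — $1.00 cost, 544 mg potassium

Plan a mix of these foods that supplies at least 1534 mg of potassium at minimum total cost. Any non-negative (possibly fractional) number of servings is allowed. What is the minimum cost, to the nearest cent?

Cost per mg of potassium: sunflower seeds $0.0016, avocado $0.0018, strawberries $0.0041, almonds $0.0045, cheddar $0.0280.
With no serving limits, use only sunflower seeds: 1534 mg / 273 mg = 5.619 servings × $0.45 = $2.53.

$2.53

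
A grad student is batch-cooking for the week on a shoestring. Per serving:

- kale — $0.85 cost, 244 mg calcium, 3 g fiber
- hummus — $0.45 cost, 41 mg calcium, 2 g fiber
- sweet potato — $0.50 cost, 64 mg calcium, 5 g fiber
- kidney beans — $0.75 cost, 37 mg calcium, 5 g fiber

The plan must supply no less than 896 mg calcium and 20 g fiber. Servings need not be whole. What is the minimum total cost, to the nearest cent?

$3.71

Minimising a linear cost over {calcium ≥ 896, fiber ≥ 20, servings ≥ 0} — the optimum is at a vertex, using one or two foods.
kale only: max(896/244, 20/3) = 6.667 servings → $5.67.
hummus only: max(896/41, 20/2) = 21.85 servings → $9.83.
sweet potato only: max(896/64, 20/5) = 14 servings → $7.00.
kidney beans only: max(896/37, 20/5) = 24.22 servings → $18.16.
kale + hummus with both tight: 2.663 servings and 6.005 servings → $4.97.
kale + sweet potato with both tight: 3.113 servings and 2.132 servings → $3.71.
kale + kidney beans with both tight: 3.372 servings and 1.977 servings → $4.35.
hummus + sweet potato with both targets exact would need a negative amount; discard.
hummus + kidney beans: intersection lies outside the first quadrant.
sweet potato + kidney beans: the both-tight solution has a negative serving — not a feasible corner.
The minimum over all feasible corners is $3.71.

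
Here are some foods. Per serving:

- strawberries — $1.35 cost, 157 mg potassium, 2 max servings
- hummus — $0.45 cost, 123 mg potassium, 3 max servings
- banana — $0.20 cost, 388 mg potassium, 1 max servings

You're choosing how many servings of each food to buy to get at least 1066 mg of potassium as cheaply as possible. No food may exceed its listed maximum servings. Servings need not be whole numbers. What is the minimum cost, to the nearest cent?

Cost per mg of potassium: banana $0.0005, hummus $0.0037, strawberries $0.0086.
Take 1 serving of banana: +388.0 mg potassium for $0.20 (total $0.20, still need 678.0 mg).
Take 3 servings of hummus: +369.0 mg potassium for $1.35 (total $1.55, still need 309.0 mg).
Take 1.968 servings of strawberries: +309.0 mg potassium for $2.66 (total $4.21, still need 0.0 mg).
Filling from the cheapest source first is optimal under one linear minimum: $4.21.

$4.21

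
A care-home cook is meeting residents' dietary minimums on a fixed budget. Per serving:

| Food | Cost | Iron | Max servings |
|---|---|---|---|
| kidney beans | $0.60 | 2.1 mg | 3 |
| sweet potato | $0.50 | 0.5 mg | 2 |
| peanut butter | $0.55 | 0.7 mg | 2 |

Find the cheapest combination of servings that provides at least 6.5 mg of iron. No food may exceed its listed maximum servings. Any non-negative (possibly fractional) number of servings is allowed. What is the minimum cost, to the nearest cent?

$1.96

Cost per mg of iron: kidney beans $0.2857, peanut butter $0.7857, sweet potato $1.0000.
Take 3 servings of kidney beans: +6.3 mg iron for $1.80 (total $1.80, still need 0.2 mg).
Take 0.2857 servings of peanut butter: +0.2 mg iron for $0.16 (total $1.96, still need 0.0 mg).
Greedy by cheapest-per-mg is optimal for a single linear constraint, so the minimum cost is $1.96.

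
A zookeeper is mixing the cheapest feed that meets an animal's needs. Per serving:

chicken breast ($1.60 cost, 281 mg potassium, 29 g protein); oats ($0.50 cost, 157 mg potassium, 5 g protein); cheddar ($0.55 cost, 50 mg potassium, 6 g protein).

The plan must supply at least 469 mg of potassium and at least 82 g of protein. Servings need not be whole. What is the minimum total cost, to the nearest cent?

$4.52

With two linear requirements the optimum uses one or two foods; enumerate the corners.
chicken breast only: max(469/281, 82/29) = 2.828 servings → $4.52.
oats only: max(469/157, 82/5) = 16.4 servings → $8.20.
cheddar only: max(469/50, 82/6) = 13.67 servings → $7.52.
chicken breast + oats: intersection lies outside the first quadrant.
chicken breast + cheddar: intersection lies outside the first quadrant.
oats + cheddar: intersection lies outside the first quadrant.
So the least-cost plan costs $4.52.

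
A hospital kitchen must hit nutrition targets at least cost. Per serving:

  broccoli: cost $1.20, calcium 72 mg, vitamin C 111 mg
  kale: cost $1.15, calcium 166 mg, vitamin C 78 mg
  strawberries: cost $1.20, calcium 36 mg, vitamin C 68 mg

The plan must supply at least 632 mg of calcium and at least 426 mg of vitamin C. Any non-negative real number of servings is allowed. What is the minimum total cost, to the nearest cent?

$5.55

Two binding constraints pin down two serving amounts, so the optimal mix uses at most two foods. The candidates are each food alone (scaled to the tighter of calcium/vitamin C) and each pair with both constraints tight.
broccoli only: max(632/72, 426/111) = 8.778 servings → $10.53.
kale only: max(632/166, 426/78) = 5.462 servings → $6.28.
strawberries only: max(632/36, 426/68) = 17.56 servings → $21.07.
broccoli + kale with both tight: 1.672 servings and 3.082 servings → $5.55.
broccoli + strawberries with both targets exact would need a negative amount; discard.
kale + strawberries with both tight: 3.259 servings and 2.526 servings → $6.78.
So the least-cost plan costs $5.55.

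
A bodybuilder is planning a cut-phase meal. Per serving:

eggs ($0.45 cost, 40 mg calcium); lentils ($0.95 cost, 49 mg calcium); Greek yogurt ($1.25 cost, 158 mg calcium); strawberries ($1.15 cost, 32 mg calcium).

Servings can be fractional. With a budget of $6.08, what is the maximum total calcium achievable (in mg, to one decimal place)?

768.5 mg

Calcium per dollar: Greek yogurt 126.4, eggs 88.89, lentils 51.58, strawberries 27.83.
With no serving limits, spend the whole cost allowance on Greek yogurt: $6.08 / $1.25 × 158 mg = 768.5 mg.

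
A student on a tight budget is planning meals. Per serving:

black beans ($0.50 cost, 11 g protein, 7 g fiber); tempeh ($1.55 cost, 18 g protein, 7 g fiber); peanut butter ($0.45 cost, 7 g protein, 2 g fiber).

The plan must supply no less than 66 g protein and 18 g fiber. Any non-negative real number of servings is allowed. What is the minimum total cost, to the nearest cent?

$3.00

black beans only: max(66/11, 18/7) = 6 servings → $3.00.
tempeh only: max(66/18, 18/7) = 3.667 servings → $5.68.
peanut butter only: max(66/7, 18/2) = 9.429 servings → $4.24.
black beans + tempeh with both targets exact would need a negative amount; discard.
black beans + peanut butter: intersection lies outside the first quadrant.
tempeh + peanut butter: intersection lies outside the first quadrant.
Cheapest feasible corner: $3.00.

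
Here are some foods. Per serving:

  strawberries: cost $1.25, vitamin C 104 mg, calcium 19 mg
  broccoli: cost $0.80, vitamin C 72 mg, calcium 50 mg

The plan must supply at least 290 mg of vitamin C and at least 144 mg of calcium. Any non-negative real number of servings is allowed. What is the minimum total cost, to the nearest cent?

$3.22

The cheapest plan sits at a corner of the feasible region — with two constraints it uses at most two foods.
strawberries only: max(290/104, 144/19) = 7.579 servings → $9.47.
broccoli only: max(290/72, 144/50) = 4.028 servings → $3.22.
strawberries + broccoli with both tight: 1.078 servings and 2.47 servings → $3.32.
The minimum over all feasible corners is $3.22.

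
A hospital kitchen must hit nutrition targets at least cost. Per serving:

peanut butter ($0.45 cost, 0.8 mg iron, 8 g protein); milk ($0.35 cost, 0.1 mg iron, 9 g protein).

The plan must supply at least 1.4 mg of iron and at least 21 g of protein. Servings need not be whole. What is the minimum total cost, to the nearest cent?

This is a tiny linear program; its minimum lies at a vertex of the feasible set. List the vertices and price them.
peanut butter only: max(1.4/0.8, 21/8) = 2.625 servings → $1.18.
milk only: max(1.4/0.1, 21/9) = 14 servings → $4.90.
peanut butter + milk with both tight: 1.641 servings and 0.875 servings → $1.04.
Cheapest feasible corner: $1.04.

$1.04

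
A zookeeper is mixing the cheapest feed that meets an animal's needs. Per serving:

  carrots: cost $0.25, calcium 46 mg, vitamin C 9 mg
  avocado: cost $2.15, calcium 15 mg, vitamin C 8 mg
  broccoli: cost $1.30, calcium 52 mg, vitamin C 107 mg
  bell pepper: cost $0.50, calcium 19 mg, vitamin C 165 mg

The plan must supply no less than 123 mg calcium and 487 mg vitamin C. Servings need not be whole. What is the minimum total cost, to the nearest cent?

At the optimum either one food covers both requirements or two foods hit both targets exactly; no other combination can be cheaper.
carrots only: max(123/46, 487/9) = 54.11 servings → $13.53.
avocado only: max(123/15, 487/8) = 60.88 servings → $130.88.
broccoli only: max(123/52, 487/107) = 4.551 servings → $5.92.
bell pepper only: max(123/19, 487/165) = 6.474 servings → $3.24.
carrots + avocado with both targets exact would need a negative amount; discard.
carrots + broccoli: the both-tight solution has a negative serving — not a feasible corner.
carrots + bell pepper with both tight: 1.488 servings and 2.87 servings → $1.81.
avocado + broccoli with both targets exact would need a negative amount; discard.
avocado + bell pepper with both tight: 4.753 servings and 2.721 servings → $11.58.
broccoli + bell pepper with both tight: 1.687 servings and 1.858 servings → $3.12.
The minimum over all feasible corners is $1.81.

$1.81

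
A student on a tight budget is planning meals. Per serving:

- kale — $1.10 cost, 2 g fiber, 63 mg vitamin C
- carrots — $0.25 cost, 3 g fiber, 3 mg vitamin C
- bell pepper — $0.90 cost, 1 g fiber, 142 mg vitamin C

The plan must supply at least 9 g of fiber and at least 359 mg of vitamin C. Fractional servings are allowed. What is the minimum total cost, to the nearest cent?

$2.78

Two binding constraints pin down two serving amounts, so the optimal mix uses at most two foods. The candidates are each food alone (scaled to the tighter of fiber/vitamin C) and each pair with both constraints tight.
kale only: max(9/2, 359/63) = 5.698 servings → $6.27.
carrots only: max(9/3, 359/3) = 119.7 servings → $29.92.
bell pepper only: max(9/1, 359/142) = 9 servings → $8.10.
kale + carrots: intersection lies outside the first quadrant.
kale + bell pepper with both tight: 4.158 servings and 0.6833 servings → $5.19.
carrots + bell pepper with both tight: 2.173 servings and 2.482 servings → $2.78.
So the least-cost plan costs $2.78.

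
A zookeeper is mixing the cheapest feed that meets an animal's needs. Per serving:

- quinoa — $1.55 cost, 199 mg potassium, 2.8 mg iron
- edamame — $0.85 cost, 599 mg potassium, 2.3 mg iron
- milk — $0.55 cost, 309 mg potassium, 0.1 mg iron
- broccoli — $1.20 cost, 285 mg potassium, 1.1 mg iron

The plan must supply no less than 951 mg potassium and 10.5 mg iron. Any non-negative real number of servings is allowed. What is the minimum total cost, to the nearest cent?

This is a tiny linear program; its minimum lies at a vertex of the feasible set. List the vertices and price them.
quinoa only: max(951/199, 10.5/2.8) = 4.779 servings → $7.41.
edamame only: max(951/599, 10.5/2.3) = 4.565 servings → $3.88.
milk only: max(951/309, 10.5/0.1) = 105 servings → $57.75.
broccoli only: max(951/285, 10.5/1.1) = 9.545 servings → $11.45.
quinoa + edamame with both tight: 3.364 servings and 0.4701 servings → $5.61.
quinoa + milk with both tight: 3.726 servings and 0.6782 servings → $6.15.
quinoa + broccoli with both tight: 3.361 servings and 0.99 servings → $6.40.
edamame + milk: intersection lies outside the first quadrant.
edamame + broccoli: the both-tight solution has a negative serving — not a feasible corner.
milk + broccoli with both targets exact would need a negative amount; discard.
Cheapest feasible corner: $3.88.

$3.88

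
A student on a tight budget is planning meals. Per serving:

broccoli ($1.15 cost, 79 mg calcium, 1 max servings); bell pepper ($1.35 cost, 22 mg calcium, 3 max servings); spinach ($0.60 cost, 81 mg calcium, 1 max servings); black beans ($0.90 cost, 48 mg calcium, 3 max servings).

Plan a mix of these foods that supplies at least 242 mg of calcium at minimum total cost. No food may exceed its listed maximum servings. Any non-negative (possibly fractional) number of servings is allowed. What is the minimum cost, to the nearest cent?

$3.29

Cost per mg of calcium: spinach $0.0074, broccoli $0.0146, black beans $0.0187, bell pepper $0.0614.
Take 1 serving of spinach: +81.0 mg calcium for $0.60 (total $0.60, still need 161.0 mg).
Take 1 serving of broccoli: +79.0 mg calcium for $1.15 (total $1.75, still need 82.0 mg).
Take 1.708 servings of black beans: +82.0 mg calcium for $1.54 (total $3.29, still need 0.0 mg).
Greedy by cheapest-per-mg is optimal for a single linear constraint, so the minimum cost is $3.29.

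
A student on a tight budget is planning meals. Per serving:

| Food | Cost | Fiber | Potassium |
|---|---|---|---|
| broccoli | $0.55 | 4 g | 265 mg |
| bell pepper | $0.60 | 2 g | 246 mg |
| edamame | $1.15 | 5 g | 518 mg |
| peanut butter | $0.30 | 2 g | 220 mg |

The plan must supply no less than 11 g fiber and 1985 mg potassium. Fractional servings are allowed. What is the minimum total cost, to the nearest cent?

$2.71

At the optimum either one food covers both requirements or two foods hit both targets exactly; no other combination can be cheaper.
broccoli only: max(11/4, 1985/265) = 7.491 servings → $4.12.
bell pepper only: max(11/2, 1985/246) = 8.069 servings → $4.84.
edamame only: max(11/5, 1985/518) = 3.832 servings → $4.41.
peanut butter only: max(11/2, 1985/220) = 9.023 servings → $2.71.
broccoli + bell pepper with both targets exact would need a negative amount; discard.
broccoli + edamame: intersection lies outside the first quadrant.
broccoli + peanut butter: intersection lies outside the first quadrant.
bell pepper + edamame: the both-tight solution has a negative serving — not a feasible corner.
bell pepper + peanut butter: intersection lies outside the first quadrant.
edamame + peanut butter: the both-tight solution has a negative serving — not a feasible corner.
So the least-cost plan costs $2.71.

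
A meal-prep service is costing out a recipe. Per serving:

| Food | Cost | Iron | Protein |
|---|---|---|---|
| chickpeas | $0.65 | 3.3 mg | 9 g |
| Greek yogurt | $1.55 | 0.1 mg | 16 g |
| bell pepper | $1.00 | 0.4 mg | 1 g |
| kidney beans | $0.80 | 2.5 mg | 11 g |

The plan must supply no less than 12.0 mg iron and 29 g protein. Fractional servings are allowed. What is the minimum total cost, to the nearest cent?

$2.36

Check every corner: each single food scaled to meet both minima, and each pair solved so both constraints bind.
chickpeas only: max(12.0/3.3, 29/9) = 3.636 servings → $2.36.
Greek yogurt only: max(12.0/0.1, 29/16) = 120 servings → $186.00.
bell pepper only: max(12.0/0.4, 29/1) = 30 servings → $30.00.
kidney beans only: max(12.0/2.5, 29/11) = 4.8 servings → $3.84.
chickpeas + Greek yogurt with both targets exact would need a negative amount; discard.
chickpeas + bell pepper: the both-tight solution has a negative serving — not a feasible corner.
chickpeas + kidney beans: intersection lies outside the first quadrant.
Greek yogurt + bell pepper: intersection lies outside the first quadrant.
Greek yogurt + kidney beans: intersection lies outside the first quadrant.
bell pepper + kidney beans: the both-tight solution has a negative serving — not a feasible corner.
Cheapest feasible corner: $2.36.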